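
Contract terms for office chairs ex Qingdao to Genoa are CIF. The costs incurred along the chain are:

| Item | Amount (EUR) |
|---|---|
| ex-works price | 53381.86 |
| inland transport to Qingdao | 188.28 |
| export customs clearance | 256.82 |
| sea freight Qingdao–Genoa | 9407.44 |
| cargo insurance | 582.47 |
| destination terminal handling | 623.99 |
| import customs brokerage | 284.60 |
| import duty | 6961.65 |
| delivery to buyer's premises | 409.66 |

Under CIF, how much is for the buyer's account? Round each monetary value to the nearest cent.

CIF: the seller pays costs through ocean freight and marine insurance to the destination port.
Seller's account: goods 53381.86 + inland to port 188.28 + export clearance 256.82 + freight 9407.44 + insurance 582.47 = 63816.87
Buyer's account: destination terminal 623.99 + brokerage 284.60 + duty 6961.65 + delivery 409.66 = 8279.90

Buyer's account: EUR 8279.90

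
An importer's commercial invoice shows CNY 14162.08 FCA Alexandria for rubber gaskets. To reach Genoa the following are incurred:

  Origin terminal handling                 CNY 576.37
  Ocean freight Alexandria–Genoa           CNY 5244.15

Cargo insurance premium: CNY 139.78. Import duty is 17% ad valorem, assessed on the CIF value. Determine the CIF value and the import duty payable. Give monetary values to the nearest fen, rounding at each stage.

CIF = FCA price + pre-shipment costs + freight + insurance
CIF = 14162.08 + 576.37 + 5244.15 + 139.78 = 20122.38
Import duty = 20122.38 × 17% = 3420.80

CIF value: CNY 20122.38; import duty: CNY 3420.80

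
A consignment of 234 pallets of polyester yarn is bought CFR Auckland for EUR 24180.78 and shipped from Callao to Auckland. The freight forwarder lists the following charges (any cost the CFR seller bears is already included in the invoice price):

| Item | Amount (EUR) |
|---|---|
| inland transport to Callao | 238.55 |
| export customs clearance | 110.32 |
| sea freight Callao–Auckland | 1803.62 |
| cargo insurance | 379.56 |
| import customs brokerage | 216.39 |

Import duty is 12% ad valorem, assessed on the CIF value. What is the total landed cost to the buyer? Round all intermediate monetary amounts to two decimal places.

CFR: the seller pays costs through ocean freight to the destination port, but not insurance.
Already in the invoice (seller's account under CFR): inland to port, export clearance, freight — exclude.
CIF value = CFR price + insurance = 24180.78 + 379.56 = 24560.34
Import duty = 24560.34 × 12% = 2947.24
Buyer bears: insurance 379.56 + brokerage 216.39 + duty 2947.24 = 3543.19
Landed cost = invoice 24180.78 + 3543.19 = 27723.97

Total landed cost: EUR 27723.97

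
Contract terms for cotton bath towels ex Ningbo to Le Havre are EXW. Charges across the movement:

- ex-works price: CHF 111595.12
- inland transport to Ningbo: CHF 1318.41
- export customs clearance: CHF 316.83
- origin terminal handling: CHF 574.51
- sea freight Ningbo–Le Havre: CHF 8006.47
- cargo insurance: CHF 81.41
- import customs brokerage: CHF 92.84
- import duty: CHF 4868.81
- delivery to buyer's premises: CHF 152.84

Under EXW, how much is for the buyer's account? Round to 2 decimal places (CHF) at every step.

Buyer's account: CHF 15412.12

EXW: the seller makes goods available at their premises; the buyer bears all onward costs.
Seller's account: goods 111595.12 = 111595.12
Buyer's account: inland to port 1318.41 + export clearance 316.83 + origin terminal 574.51 + freight 8006.47 + insurance 81.41 + brokerage 92.84 + duty 4868.81 + delivery 152.84 = 15412.12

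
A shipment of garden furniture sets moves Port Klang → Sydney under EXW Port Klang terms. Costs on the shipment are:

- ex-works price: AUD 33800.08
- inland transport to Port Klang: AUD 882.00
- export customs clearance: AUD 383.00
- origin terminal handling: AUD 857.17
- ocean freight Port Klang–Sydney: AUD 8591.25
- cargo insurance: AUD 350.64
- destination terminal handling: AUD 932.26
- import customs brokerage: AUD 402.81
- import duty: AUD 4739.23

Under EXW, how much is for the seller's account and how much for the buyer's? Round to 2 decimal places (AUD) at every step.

EXW: the seller makes goods available at their premises; the buyer bears all onward costs.
Seller's account: goods 33800.08 = 33800.08
Buyer's account: inland to port 882.00 + export clearance 383.00 + origin terminal 857.17 + freight 8591.25 + insurance 350.64 + destination terminal 932.26 + brokerage 402.81 + duty 4739.23 = 17138.36

Seller: AUD 33800.08; buyer: AUD 17138.36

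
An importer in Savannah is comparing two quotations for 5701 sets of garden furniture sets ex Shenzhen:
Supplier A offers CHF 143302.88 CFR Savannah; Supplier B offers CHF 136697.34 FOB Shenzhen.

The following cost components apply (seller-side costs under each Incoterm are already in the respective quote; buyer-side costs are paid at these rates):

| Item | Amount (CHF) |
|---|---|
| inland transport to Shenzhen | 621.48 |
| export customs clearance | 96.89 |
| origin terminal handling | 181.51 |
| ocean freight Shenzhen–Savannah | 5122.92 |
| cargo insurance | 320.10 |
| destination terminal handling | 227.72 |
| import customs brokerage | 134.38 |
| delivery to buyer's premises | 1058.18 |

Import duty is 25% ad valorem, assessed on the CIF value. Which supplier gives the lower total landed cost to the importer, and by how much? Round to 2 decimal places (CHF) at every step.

Supplier B is cheaper by CHF 1853.28

Supplier A (CFR):
CIF value = CFR price + insurance = 143302.88 + 320.10 = 143622.98
Import duty = 143622.98 × 25% = 35905.75
Buyer bears (A): 320.10 + 227.72 + 134.38 + 1058.18 = 1740.38
Landed cost (A) = invoice 143302.88 + 1740.38 + duty 35905.75 = 180949.01
Supplier B (FOB):
CIF value = FOB price + freight + insurance = 136697.34 + 5122.92 + 320.10 = 142140.36
Import duty = 142140.36 × 25% = 35535.09
Buyer bears (B): 5122.92 + 320.10 + 227.72 + 134.38 + 1058.18 = 6863.30
Landed cost (B) = invoice 136697.34 + 6863.30 + duty 35535.09 = 179095.73
Difference = |180949.01 − 179095.73| = 1853.28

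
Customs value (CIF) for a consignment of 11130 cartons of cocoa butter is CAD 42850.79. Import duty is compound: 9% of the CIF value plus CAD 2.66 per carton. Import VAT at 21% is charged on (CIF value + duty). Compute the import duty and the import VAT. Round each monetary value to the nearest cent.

Import duty: CAD 33462.37; import VAT: CAD 16025.76

Ad valorem component: 42850.79 × 9% = 3856.57
Specific component: 11130 × 2.66 = 29605.80
Import duty = 3856.57 + 29605.80 = 33462.37
VAT base = CIF + duty = 42850.79 + 33462.37 = 76313.16
Import VAT = 76313.16 × 21% = 16025.76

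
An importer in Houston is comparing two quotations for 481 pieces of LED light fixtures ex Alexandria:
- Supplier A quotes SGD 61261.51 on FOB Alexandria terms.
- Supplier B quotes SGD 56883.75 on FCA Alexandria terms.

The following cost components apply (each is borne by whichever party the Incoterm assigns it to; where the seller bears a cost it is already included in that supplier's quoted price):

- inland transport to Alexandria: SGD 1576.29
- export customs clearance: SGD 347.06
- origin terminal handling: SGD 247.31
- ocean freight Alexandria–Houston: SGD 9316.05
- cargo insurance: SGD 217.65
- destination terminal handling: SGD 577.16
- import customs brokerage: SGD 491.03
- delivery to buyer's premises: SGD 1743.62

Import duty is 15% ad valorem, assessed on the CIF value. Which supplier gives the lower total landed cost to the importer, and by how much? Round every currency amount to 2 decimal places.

Supplier B is cheaper by SGD 4750.02

Supplier A (FOB):
CIF value = FOB price + freight + insurance = 61261.51 + 9316.05 + 217.65 = 70795.21
Import duty = 70795.21 × 15% = 10619.28
Buyer bears (A): 9316.05 + 217.65 + 577.16 + 491.03 + 1743.62 = 12345.51
Landed cost (A) = invoice 61261.51 + 12345.51 + duty 10619.28 = 84226.30
Supplier B (FCA):
CIF value = FCA price + origin terminal + freight + insurance = 56883.75 + 247.31 + 9316.05 + 217.65 = 66664.76
Import duty = 66664.76 × 15% = 9999.71
Buyer bears (B): 247.31 + 9316.05 + 217.65 + 577.16 + 491.03 + 1743.62 = 12592.82
Landed cost (B) = invoice 56883.75 + 12592.82 + duty 9999.71 = 79476.28
Difference = |84226.30 − 79476.28| = 4750.02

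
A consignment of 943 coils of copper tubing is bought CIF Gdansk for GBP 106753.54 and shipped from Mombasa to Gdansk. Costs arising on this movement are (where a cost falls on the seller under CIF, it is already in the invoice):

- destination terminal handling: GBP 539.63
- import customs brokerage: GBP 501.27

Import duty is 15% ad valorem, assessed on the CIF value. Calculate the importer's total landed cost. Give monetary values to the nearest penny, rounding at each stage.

CIF: the seller pays costs through ocean freight and marine insurance to the destination port.
The CIF price already equals the CIF value: 106753.54
Import duty = 106753.54 × 15% = 16013.03
Buyer bears: destination terminal 539.63 + brokerage 501.27 + duty 16013.03 = 17053.93
Landed cost = invoice 106753.54 + 17053.93 = 123807.47

Total landed cost: GBP 123807.47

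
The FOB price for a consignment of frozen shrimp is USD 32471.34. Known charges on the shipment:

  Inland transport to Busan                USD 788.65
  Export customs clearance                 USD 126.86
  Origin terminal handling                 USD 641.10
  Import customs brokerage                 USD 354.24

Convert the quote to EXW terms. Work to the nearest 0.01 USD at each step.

Not relevant to the conversion: brokerage — on the buyer under both terms; not part of either seller's price.
From FOB to EXW, the seller no longer bears: inland to port, export clearance, origin terminal.
EXW price = 32471.34 − 788.65 − 126.86 − 641.10 = 30914.73

EXW price: USD 30914.73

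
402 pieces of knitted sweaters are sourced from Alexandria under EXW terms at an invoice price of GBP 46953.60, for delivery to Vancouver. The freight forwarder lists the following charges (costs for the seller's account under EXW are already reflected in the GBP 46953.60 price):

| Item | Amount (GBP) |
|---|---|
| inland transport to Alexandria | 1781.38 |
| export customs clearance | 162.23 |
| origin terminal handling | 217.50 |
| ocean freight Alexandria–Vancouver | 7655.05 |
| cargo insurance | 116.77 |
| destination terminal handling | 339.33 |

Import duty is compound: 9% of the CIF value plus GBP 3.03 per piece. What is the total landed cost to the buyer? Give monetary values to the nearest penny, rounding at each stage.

EXW: the seller makes goods available at their premises; the buyer bears all onward costs.
CIF value = EXW price + inland to port + export clearance + origin terminal + freight + insurance = 46953.60 + 1781.38 + 162.23 + 217.50 + 7655.05 + 116.77 = 56886.53
Ad valorem component: 56886.53 × 9% = 5119.79
Specific component: 402 × 3.03 = 1218.06
Import duty = 5119.79 + 1218.06 = 6337.85
Buyer bears: inland to port 1781.38 + export clearance 162.23 + origin terminal 217.50 + freight 7655.05 + insurance 116.77 + destination terminal 339.33 + duty 6337.85 = 16610.11
Landed cost = invoice 46953.60 + 16610.11 = 63563.71

Total landed cost: GBP 63563.71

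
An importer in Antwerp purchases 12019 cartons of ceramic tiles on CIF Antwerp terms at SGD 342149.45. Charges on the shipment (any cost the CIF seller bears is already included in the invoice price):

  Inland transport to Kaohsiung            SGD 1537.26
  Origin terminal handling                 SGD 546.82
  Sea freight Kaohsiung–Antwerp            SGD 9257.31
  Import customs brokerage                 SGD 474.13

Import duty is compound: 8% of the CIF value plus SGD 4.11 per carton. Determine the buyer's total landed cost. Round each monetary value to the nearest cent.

CIF: the seller pays costs through ocean freight and marine insurance to the destination port.
Already in the invoice (seller's account under CIF): inland to port, origin terminal, freight — exclude.
The CIF price already equals the CIF value: 342149.45
Ad valorem component: 342149.45 × 8% = 27371.96
Specific component: 12019 × 4.11 = 49398.09
Import duty = 27371.96 + 49398.09 = 76770.05
Buyer bears: brokerage 474.13 + duty 76770.05 = 77244.18
Landed cost = invoice 342149.45 + 77244.18 = 419393.63

Total landed cost: SGD 419393.63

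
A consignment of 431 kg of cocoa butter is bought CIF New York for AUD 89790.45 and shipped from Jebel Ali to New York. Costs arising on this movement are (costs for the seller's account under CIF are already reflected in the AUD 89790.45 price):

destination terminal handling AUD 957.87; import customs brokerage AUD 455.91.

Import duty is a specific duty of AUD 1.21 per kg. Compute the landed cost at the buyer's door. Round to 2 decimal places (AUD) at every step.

Total landed cost: AUD 91725.74

CIF: the seller pays costs through ocean freight and marine insurance to the destination port.
The CIF price already equals the CIF value: 89790.45
Import duty = 431 × 1.21 = 521.51
Buyer bears: destination terminal 957.87 + brokerage 455.91 + duty 521.51 = 1935.29
Landed cost = invoice 89790.45 + 1935.29 = 91725.74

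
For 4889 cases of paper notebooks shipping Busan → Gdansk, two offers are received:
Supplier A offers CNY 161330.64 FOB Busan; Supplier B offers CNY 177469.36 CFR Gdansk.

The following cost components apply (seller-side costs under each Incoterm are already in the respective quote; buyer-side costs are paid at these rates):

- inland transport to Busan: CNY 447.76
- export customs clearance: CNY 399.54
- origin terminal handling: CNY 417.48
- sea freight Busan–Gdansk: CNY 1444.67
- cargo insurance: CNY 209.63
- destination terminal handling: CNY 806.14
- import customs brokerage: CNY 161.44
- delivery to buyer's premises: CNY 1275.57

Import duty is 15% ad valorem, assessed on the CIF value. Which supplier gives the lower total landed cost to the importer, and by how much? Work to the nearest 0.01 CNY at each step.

Supplier A (FOB):
CIF value = FOB price + freight + insurance = 161330.64 + 1444.67 + 209.63 = 162984.94
Import duty = 162984.94 × 15% = 24447.74
Buyer bears (A): 1444.67 + 209.63 + 806.14 + 161.44 + 1275.57 = 3897.45
Landed cost (A) = invoice 161330.64 + 3897.45 + duty 24447.74 = 189675.83
Supplier B (CFR):
CIF value = CFR price + insurance = 177469.36 + 209.63 = 177678.99
Import duty = 177678.99 × 15% = 26651.85
Buyer bears (B): 209.63 + 806.14 + 161.44 + 1275.57 = 2452.78
Landed cost (B) = invoice 177469.36 + 2452.78 + duty 26651.85 = 206573.99
Difference = |189675.83 − 206573.99| = 16898.16

Supplier A is cheaper by CNY 16898.16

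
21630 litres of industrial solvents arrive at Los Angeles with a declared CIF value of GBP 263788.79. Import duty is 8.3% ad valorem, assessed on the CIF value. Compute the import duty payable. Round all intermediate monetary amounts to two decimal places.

Import duty = 263788.79 × 8.3% = 21894.47

Import duty: GBP 21894.47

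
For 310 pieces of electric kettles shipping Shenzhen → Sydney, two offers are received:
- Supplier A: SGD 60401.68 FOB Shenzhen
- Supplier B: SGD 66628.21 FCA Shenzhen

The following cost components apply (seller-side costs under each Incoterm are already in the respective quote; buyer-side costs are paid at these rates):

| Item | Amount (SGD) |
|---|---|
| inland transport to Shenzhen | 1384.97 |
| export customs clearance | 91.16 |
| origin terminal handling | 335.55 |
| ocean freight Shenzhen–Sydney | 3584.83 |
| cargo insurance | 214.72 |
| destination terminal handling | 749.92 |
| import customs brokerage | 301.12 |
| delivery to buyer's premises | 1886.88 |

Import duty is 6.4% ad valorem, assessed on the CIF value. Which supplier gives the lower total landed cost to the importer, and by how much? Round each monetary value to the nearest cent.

Supplier A is cheaper by SGD 6982.05

Supplier A (FOB):
CIF value = FOB price + freight + insurance = 60401.68 + 3584.83 + 214.72 = 64201.23
Import duty = 64201.23 × 6.4% = 4108.88
Buyer bears (A): 3584.83 + 214.72 + 749.92 + 301.12 + 1886.88 = 6737.47
Landed cost (A) = invoice 60401.68 + 6737.47 + duty 4108.88 = 71248.03
Supplier B (FCA):
CIF value = FCA price + origin terminal + freight + insurance = 66628.21 + 335.55 + 3584.83 + 214.72 = 70763.31
Import duty = 70763.31 × 6.4% = 4528.85
Buyer bears (B): 335.55 + 3584.83 + 214.72 + 749.92 + 301.12 + 1886.88 = 7073.02
Landed cost (B) = invoice 66628.21 + 7073.02 + duty 4528.85 = 78230.08
Difference = |71248.03 − 78230.08| = 6982.05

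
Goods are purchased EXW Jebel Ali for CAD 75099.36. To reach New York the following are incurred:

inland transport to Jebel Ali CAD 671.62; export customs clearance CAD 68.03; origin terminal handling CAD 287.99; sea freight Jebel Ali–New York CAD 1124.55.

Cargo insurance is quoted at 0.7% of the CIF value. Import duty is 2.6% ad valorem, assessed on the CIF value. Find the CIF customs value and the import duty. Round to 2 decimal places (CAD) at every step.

Let C be the CIF value. C = EXW price + pre-shipment costs + freight + 0.7% × C
C − 0.7% × C = 75099.36 + 671.62 + 68.03 + 287.99 + 1124.55
0.993 × C = 77251.55
C = 77251.55 / 0.993 = 77796.12
Insurance premium = 0.7% × 77796.12 = 544.57
Import duty = 77796.12 × 2.6% = 2022.70

CIF value: CAD 77796.12; import duty: CAD 2022.70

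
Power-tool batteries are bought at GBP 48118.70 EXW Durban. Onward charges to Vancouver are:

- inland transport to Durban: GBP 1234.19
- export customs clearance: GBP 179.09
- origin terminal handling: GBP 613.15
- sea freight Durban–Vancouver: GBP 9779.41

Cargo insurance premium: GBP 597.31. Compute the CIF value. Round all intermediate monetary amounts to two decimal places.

CIF = EXW price + pre-shipment costs + freight + insurance
CIF = 48118.70 + 1234.19 + 179.09 + 613.15 + 9779.41 + 597.31 = 60521.85

CIF value: GBP 60521.85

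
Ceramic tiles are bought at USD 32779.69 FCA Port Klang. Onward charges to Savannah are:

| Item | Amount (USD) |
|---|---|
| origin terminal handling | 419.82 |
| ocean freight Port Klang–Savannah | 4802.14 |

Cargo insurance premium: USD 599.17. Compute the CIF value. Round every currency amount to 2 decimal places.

CIF = FCA price + pre-shipment costs + freight + insurance
CIF = 32779.69 + 419.82 + 4802.14 + 599.17 = 38600.82

CIF value: USD 38600.82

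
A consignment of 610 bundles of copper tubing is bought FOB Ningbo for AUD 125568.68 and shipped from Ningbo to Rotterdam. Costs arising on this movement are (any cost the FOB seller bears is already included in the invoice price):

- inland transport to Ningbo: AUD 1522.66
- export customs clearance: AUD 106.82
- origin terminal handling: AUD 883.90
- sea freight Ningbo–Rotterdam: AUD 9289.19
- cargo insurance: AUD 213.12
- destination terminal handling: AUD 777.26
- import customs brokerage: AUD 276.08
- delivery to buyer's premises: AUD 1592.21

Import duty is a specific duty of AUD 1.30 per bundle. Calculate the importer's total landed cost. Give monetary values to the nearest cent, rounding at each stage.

Total landed cost: AUD 138509.54

FOB: the seller bears costs until goods are on board at the origin port; the buyer bears freight, insurance and all costs thereafter.
Already in the invoice (seller's account under FOB): inland to port, export clearance, origin terminal — exclude.
CIF value = FOB price + freight + insurance = 125568.68 + 9289.19 + 213.12 = 135070.99
Import duty = 610 × 1.30 = 793.00
Buyer bears: freight 9289.19 + insurance 213.12 + destination terminal 777.26 + brokerage 276.08 + delivery 1592.21 + duty 793.00 = 12940.86
Landed cost = invoice 125568.68 + 12940.86 = 138509.54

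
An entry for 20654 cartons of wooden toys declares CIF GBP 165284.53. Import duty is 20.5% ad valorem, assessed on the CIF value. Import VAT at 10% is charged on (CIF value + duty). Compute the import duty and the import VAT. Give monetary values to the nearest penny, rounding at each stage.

Import duty = 165284.53 × 20.5% = 33883.33
VAT base = CIF + duty = 165284.53 + 33883.33 = 199167.86
Import VAT = 199167.86 × 10% = 19916.79

Import duty: GBP 33883.33; import VAT: GBP 19916.79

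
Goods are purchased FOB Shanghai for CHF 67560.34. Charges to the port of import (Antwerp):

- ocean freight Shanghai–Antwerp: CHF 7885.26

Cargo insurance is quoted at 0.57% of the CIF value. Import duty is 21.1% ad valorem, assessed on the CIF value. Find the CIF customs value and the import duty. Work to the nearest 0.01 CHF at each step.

CIF value: CHF 75878.11; import duty: CHF 16010.28

Let C be the CIF value. C = FOB price + freight + 0.57% × C
C − 0.57% × C = 67560.34 + 7885.26
0.9943 × C = 75445.60
C = 75445.60 / 0.9943 = 75878.11
Insurance premium = 0.57% × 75878.11 = 432.51
Import duty = 75878.11 × 21.1% = 16010.28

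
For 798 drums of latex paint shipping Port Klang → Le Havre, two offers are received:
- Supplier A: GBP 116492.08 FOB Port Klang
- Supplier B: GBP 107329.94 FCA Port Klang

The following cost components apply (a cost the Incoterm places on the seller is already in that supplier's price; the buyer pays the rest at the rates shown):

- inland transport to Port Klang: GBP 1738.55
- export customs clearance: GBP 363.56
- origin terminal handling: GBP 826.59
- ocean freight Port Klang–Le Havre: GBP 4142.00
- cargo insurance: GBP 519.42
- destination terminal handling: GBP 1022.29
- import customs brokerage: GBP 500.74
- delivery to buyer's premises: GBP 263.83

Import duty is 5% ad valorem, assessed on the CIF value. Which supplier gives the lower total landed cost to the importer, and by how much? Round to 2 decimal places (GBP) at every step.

Supplier A (FOB):
CIF value = FOB price + freight + insurance = 116492.08 + 4142.00 + 519.42 = 121153.50
Import duty = 121153.50 × 5% = 6057.68
Buyer bears (A): 4142.00 + 519.42 + 1022.29 + 500.74 + 263.83 = 6448.28
Landed cost (A) = invoice 116492.08 + 6448.28 + duty 6057.68 = 128998.04
Supplier B (FCA):
CIF value = FCA price + origin terminal + freight + insurance = 107329.94 + 826.59 + 4142.00 + 519.42 = 112817.95
Import duty = 112817.95 × 5% = 5640.90
Buyer bears (B): 826.59 + 4142.00 + 519.42 + 1022.29 + 500.74 + 263.83 = 7274.87
Landed cost (B) = invoice 107329.94 + 7274.87 + duty 5640.90 = 120245.71
Difference = |128998.04 − 120245.71| = 8752.33

Supplier B is cheaper by GBP 8752.33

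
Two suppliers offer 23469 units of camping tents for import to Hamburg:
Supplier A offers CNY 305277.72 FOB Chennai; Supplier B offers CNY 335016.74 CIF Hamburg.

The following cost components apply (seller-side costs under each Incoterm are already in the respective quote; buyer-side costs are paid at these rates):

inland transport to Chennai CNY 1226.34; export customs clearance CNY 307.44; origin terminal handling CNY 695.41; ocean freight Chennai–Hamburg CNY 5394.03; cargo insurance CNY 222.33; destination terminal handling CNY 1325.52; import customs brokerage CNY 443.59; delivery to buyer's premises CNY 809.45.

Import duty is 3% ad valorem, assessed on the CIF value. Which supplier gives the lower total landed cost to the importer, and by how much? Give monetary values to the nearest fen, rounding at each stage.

Supplier A (FOB):
CIF value = FOB price + freight + insurance = 305277.72 + 5394.03 + 222.33 = 310894.08
Import duty = 310894.08 × 3% = 9326.82
Buyer bears (A): 5394.03 + 222.33 + 1325.52 + 443.59 + 809.45 = 8194.92
Landed cost (A) = invoice 305277.72 + 8194.92 + duty 9326.82 = 322799.46
Supplier B (CIF):
The CIF price already equals the CIF value: 335016.74
Import duty = 335016.74 × 3% = 10050.50
Buyer bears (B): 1325.52 + 443.59 + 809.45 = 2578.56
Landed cost (B) = invoice 335016.74 + 2578.56 + duty 10050.50 = 347645.80
Difference = |322799.46 − 347645.80| = 24846.34

Supplier A is cheaper by CNY 24846.34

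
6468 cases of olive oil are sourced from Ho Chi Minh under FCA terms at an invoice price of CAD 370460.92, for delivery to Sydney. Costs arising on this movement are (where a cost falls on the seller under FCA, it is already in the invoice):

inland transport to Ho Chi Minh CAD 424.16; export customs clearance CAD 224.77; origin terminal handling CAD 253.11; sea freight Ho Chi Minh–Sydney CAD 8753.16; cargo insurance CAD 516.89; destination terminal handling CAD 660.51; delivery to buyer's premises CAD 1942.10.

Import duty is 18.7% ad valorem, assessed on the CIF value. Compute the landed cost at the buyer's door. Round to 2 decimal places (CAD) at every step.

FCA: the seller delivers export-cleared goods to the carrier; the buyer bears costs from that point.
Already in the invoice (seller's account under FCA): inland to port, export clearance — exclude.
CIF value = FCA price + origin terminal + freight + insurance = 370460.92 + 253.11 + 8753.16 + 516.89 = 379984.08
Import duty = 379984.08 × 18.7% = 71057.02
Buyer bears: origin terminal 253.11 + freight 8753.16 + insurance 516.89 + destination terminal 660.51 + delivery 1942.10 + duty 71057.02 = 83182.79
Landed cost = invoice 370460.92 + 83182.79 = 453643.71

Total landed cost: CAD 453643.71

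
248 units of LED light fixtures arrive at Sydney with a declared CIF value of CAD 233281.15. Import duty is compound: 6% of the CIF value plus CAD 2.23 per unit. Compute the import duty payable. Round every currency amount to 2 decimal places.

Ad valorem component: 233281.15 × 6% = 13996.87
Specific component: 248 × 2.23 = 553.04
Import duty = 13996.87 + 553.04 = 14549.91

Import duty: CAD 14549.91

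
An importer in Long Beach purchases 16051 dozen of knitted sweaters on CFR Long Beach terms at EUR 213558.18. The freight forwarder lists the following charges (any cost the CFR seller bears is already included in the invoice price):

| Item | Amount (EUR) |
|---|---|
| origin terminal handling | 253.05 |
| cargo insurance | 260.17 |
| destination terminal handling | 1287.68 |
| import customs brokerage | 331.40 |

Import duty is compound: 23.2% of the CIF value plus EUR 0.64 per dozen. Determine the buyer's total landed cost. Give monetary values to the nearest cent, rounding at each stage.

CFR: the seller pays costs through ocean freight to the destination port, but not insurance.
Already in the invoice (seller's account under CFR): origin terminal — exclude.
CIF value = CFR price + insurance = 213558.18 + 260.17 = 213818.35
Ad valorem component: 213818.35 × 23.2% = 49605.86
Specific component: 16051 × 0.64 = 10272.64
Import duty = 49605.86 + 10272.64 = 59878.50
Buyer bears: insurance 260.17 + destination terminal 1287.68 + brokerage 331.40 + duty 59878.50 = 61757.75
Landed cost = invoice 213558.18 + 61757.75 = 275315.93

Total landed cost: EUR 275315.93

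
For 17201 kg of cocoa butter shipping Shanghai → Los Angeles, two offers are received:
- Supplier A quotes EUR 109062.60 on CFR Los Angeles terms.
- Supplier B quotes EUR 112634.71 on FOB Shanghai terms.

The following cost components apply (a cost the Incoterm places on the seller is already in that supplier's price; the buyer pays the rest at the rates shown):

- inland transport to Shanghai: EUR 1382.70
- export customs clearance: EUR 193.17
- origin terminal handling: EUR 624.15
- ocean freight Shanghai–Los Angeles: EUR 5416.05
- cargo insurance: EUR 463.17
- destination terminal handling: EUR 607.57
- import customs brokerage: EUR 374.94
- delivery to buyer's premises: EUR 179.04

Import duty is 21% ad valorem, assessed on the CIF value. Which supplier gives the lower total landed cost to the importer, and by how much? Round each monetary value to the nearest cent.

Supplier A (CFR):
CIF value = CFR price + insurance = 109062.60 + 463.17 = 109525.77
Import duty = 109525.77 × 21% = 23000.41
Buyer bears (A): 463.17 + 607.57 + 374.94 + 179.04 = 1624.72
Landed cost (A) = invoice 109062.60 + 1624.72 + duty 23000.41 = 133687.73
Supplier B (FOB):
CIF value = FOB price + freight + insurance = 112634.71 + 5416.05 + 463.17 = 118513.93
Import duty = 118513.93 × 21% = 24887.93
Buyer bears (B): 5416.05 + 463.17 + 607.57 + 374.94 + 179.04 = 7040.77
Landed cost (B) = invoice 112634.71 + 7040.77 + duty 24887.93 = 144563.41
Difference = |133687.73 − 144563.41| = 10875.68

Supplier A is cheaper by EUR 10875.68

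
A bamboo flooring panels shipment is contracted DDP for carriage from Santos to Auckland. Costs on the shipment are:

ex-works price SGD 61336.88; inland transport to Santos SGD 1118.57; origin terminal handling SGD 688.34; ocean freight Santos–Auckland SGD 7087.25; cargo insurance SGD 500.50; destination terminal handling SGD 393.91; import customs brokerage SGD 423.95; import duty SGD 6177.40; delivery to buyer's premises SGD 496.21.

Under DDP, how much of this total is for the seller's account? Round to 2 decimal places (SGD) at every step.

DDP: the seller bears all costs including import duty.
Seller's account: goods 61336.88 + inland to port 1118.57 + origin terminal 688.34 + freight 7087.25 + insurance 500.50 + destination terminal 393.91 + brokerage 423.95 + duty 6177.40 + delivery 496.21 = 78223.01
Buyer's account: 0.00

Seller's account: SGD 78223.01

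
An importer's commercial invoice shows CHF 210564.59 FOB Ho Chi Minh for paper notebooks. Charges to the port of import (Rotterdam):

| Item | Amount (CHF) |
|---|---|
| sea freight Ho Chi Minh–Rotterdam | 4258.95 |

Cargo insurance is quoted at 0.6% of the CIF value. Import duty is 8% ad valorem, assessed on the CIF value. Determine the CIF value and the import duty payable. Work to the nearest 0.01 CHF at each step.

CIF value: CHF 216120.26; import duty: CHF 17289.62

Let C be the CIF value. C = FOB price + freight + 0.6% × C
C − 0.6% × C = 210564.59 + 4258.95
0.994 × C = 214823.54
C = 214823.54 / 0.994 = 216120.26
Insurance premium = 0.6% × 216120.26 = 1296.72
Import duty = 216120.26 × 8% = 17289.62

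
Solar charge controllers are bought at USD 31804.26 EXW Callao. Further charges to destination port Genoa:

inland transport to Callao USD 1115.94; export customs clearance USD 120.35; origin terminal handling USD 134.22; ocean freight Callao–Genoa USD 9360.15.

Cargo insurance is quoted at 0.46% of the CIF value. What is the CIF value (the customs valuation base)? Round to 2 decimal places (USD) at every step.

CIF value: USD 42731.48

Let C be the CIF value. C = EXW price + pre-shipment costs + freight + 0.46% × C
C − 0.46% × C = 31804.26 + 1115.94 + 120.35 + 134.22 + 9360.15
0.9954 × C = 42534.92
C = 42534.92 / 0.9954 = 42731.48
Insurance premium = 0.46% × 42731.48 = 196.56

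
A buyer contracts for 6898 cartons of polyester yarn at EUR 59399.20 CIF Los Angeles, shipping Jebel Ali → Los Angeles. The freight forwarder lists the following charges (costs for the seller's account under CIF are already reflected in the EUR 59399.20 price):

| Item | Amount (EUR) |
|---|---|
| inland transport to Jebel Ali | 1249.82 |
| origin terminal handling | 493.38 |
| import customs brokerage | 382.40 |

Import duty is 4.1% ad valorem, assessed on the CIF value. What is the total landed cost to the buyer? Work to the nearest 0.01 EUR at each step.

CIF: the seller pays costs through ocean freight and marine insurance to the destination port.
Already in the invoice (seller's account under CIF): inland to port, origin terminal — exclude.
The CIF price already equals the CIF value: 59399.20
Import duty = 59399.20 × 4.1% = 2435.37
Buyer bears: brokerage 382.40 + duty 2435.37 = 2817.77
Landed cost = invoice 59399.20 + 2817.77 = 62216.97

Total landed cost: EUR 62216.97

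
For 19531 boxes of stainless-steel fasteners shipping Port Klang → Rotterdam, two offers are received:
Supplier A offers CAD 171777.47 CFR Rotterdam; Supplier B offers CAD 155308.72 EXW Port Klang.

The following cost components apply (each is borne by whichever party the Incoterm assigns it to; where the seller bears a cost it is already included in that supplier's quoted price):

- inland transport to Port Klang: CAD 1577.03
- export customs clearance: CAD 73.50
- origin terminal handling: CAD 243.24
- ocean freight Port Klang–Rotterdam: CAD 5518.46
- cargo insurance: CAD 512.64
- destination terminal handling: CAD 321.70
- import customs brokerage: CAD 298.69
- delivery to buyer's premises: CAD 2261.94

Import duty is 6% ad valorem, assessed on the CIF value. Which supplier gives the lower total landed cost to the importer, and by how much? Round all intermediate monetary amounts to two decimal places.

Supplier B is cheaper by CAD 9599.91

Supplier A (CFR):
CIF value = CFR price + insurance = 171777.47 + 512.64 = 172290.11
Import duty = 172290.11 × 6% = 10337.41
Buyer bears (A): 512.64 + 321.70 + 298.69 + 2261.94 = 3394.97
Landed cost (A) = invoice 171777.47 + 3394.97 + duty 10337.41 = 185509.85
Supplier B (EXW):
CIF value = EXW price + inland to port + export clearance + origin terminal + freight + insurance = 155308.72 + 1577.03 + 73.50 + 243.24 + 5518.46 + 512.64 = 163233.59
Import duty = 163233.59 × 6% = 9794.02
Buyer bears (B): 1577.03 + 73.50 + 243.24 + 5518.46 + 512.64 + 321.70 + 298.69 + 2261.94 = 10807.20
Landed cost (B) = invoice 155308.72 + 10807.20 + duty 9794.02 = 175909.94
Difference = |185509.85 − 175909.94| = 9599.91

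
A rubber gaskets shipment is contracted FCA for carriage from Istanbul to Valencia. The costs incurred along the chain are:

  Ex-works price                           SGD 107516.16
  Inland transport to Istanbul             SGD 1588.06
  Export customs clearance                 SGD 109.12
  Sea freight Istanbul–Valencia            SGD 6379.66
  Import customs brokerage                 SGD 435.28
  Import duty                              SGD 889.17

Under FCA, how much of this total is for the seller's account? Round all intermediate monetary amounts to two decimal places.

FCA: the seller delivers export-cleared goods to the carrier; the buyer bears costs from that point.
Seller's account: goods 107516.16 + inland to port 1588.06 + export clearance 109.12 = 109213.34
Buyer's account: freight 6379.66 + brokerage 435.28 + duty 889.17 = 7704.11

Seller's account: SGD 109213.34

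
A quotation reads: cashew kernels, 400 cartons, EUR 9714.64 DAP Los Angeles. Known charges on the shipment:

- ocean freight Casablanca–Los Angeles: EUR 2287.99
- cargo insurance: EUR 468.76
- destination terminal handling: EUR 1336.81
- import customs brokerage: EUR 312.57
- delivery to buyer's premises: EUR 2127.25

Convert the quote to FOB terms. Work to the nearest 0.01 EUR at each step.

FOB price: EUR 3493.83

Not relevant to the conversion: brokerage — on the buyer under both terms; not part of either seller's price.
From DAP to FOB, the seller no longer bears: freight, insurance, destination terminal, delivery.
FOB price = 9714.64 − 2287.99 − 468.76 − 1336.81 − 2127.25 = 3493.83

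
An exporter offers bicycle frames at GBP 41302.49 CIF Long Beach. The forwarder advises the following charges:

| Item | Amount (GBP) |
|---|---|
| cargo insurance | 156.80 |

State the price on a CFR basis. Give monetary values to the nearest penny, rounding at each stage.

From CIF to CFR, the seller no longer bears: insurance.
CFR price = 41302.49 − 156.80 = 41145.69

CFR price: GBP 41145.69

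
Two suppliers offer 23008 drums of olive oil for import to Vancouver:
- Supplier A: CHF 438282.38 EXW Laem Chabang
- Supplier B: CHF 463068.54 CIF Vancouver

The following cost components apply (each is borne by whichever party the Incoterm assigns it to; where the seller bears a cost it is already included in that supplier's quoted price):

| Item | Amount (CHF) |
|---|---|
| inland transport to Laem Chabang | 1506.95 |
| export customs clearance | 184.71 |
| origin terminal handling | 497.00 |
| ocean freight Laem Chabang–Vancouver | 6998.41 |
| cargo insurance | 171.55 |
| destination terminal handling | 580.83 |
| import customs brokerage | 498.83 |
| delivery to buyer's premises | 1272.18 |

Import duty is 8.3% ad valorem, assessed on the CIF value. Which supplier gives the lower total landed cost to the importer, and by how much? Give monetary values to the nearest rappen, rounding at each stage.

Supplier A is cheaper by CHF 16708.03

Supplier A (EXW):
CIF value = EXW price + inland to port + export clearance + origin terminal + freight + insurance = 438282.38 + 1506.95 + 184.71 + 497.00 + 6998.41 + 171.55 = 447641.00
Import duty = 447641.00 × 8.3% = 37154.20
Buyer bears (A): 1506.95 + 184.71 + 497.00 + 6998.41 + 171.55 + 580.83 + 498.83 + 1272.18 = 11710.46
Landed cost (A) = invoice 438282.38 + 11710.46 + duty 37154.20 = 487147.04
Supplier B (CIF):
The CIF price already equals the CIF value: 463068.54
Import duty = 463068.54 × 8.3% = 38434.69
Buyer bears (B): 580.83 + 498.83 + 1272.18 = 2351.84
Landed cost (B) = invoice 463068.54 + 2351.84 + duty 38434.69 = 503855.07
Difference = |487147.04 − 503855.07| = 16708.03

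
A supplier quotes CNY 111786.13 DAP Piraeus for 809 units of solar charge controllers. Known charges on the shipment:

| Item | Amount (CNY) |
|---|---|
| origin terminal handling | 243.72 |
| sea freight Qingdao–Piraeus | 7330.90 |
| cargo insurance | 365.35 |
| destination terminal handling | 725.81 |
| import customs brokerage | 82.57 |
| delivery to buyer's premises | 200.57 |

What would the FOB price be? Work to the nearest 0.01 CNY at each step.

Not relevant to the conversion: origin terminal — on the seller under both DAP and FOB; already in the DAP price and stays in the FOB price. brokerage — on the buyer under both terms; not part of either seller's price.
From DAP to FOB, the seller no longer bears: freight, insurance, destination terminal, delivery.
FOB price = 111786.13 − 7330.90 − 365.35 − 725.81 − 200.57 = 103163.50

FOB price: CNY 103163.50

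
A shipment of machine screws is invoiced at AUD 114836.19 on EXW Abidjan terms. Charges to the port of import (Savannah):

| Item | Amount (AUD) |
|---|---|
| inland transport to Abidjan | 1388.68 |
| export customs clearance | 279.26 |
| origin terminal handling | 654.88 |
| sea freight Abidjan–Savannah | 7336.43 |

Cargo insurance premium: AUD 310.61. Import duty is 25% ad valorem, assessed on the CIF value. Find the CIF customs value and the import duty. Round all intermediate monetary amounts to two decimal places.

CIF = EXW price + pre-shipment costs + freight + insurance
CIF = 114836.19 + 1388.68 + 279.26 + 654.88 + 7336.43 + 310.61 = 124806.05
Import duty = 124806.05 × 25% = 31201.51

CIF value: AUD 124806.05; import duty: AUD 31201.51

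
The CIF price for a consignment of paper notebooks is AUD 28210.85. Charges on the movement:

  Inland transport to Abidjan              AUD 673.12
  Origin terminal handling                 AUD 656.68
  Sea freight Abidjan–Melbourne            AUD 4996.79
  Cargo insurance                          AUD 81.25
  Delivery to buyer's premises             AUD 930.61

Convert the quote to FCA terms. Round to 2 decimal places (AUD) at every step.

FCA price: AUD 22476.13

Not relevant to the conversion: inland to port — on the seller under both CIF and FCA; already in the CIF price and stays in the FCA price. delivery — on the buyer under both terms; not part of either seller's price.
From CIF to FCA, the seller no longer bears: origin terminal, freight, insurance.
FCA price = 28210.85 − 656.68 − 4996.79 − 81.25 = 22476.13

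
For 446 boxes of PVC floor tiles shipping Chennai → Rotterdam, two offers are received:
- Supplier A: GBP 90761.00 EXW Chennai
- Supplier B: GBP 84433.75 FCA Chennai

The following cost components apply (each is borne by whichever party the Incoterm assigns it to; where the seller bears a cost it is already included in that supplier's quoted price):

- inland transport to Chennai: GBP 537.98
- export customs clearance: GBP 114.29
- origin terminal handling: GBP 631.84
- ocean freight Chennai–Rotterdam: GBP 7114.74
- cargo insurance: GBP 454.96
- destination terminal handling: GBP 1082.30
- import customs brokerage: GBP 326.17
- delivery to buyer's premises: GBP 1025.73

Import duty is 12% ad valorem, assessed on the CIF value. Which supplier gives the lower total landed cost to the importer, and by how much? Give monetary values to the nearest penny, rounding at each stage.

Supplier B is cheaper by GBP 7817.07

Supplier A (EXW):
CIF value = EXW price + inland to port + export clearance + origin terminal + freight + insurance = 90761.00 + 537.98 + 114.29 + 631.84 + 7114.74 + 454.96 = 99614.81
Import duty = 99614.81 × 12% = 11953.78
Buyer bears (A): 537.98 + 114.29 + 631.84 + 7114.74 + 454.96 + 1082.30 + 326.17 + 1025.73 = 11288.01
Landed cost (A) = invoice 90761.00 + 11288.01 + duty 11953.78 = 114002.79
Supplier B (FCA):
CIF value = FCA price + origin terminal + freight + insurance = 84433.75 + 631.84 + 7114.74 + 454.96 = 92635.29
Import duty = 92635.29 × 12% = 11116.23
Buyer bears (B): 631.84 + 7114.74 + 454.96 + 1082.30 + 326.17 + 1025.73 = 10635.74
Landed cost (B) = invoice 84433.75 + 10635.74 + duty 11116.23 = 106185.72
Difference = |114002.79 − 106185.72| = 7817.07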